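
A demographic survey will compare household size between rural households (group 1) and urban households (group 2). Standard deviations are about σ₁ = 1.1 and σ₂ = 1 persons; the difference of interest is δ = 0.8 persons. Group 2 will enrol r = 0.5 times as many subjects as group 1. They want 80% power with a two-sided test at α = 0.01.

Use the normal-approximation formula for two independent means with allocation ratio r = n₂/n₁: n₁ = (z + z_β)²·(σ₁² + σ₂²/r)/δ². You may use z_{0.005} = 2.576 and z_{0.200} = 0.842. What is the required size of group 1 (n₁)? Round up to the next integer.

n₁ = (z_{α/2} + z_β)² · (σ₁² + σ₂²/r) / δ²
   = (2.576 + 0.842)² · (1.1² + 1²/0.5) / 0.8²
   = 11.6827 · (1.21 + 2) / 0.64
   = 11.6827 · 3.21 / 0.64
   = 58.60
Round up → n₁ = 59; n₂ = r·n₁ = 0.5 × 59 = 30.

n₁ = 59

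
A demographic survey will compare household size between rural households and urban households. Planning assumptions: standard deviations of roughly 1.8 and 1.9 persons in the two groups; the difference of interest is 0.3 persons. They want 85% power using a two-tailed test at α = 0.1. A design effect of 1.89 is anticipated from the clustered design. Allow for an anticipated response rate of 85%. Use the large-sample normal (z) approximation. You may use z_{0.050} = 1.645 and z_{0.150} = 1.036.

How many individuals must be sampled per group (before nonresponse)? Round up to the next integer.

n = (z_{α/2} + z_β)² · (σ₁² + σ₂²) / δ²
  = (1.645 + 1.036)² · (1.8² + 1.9² = 6.85) / 0.3²
  = 7.1878 · 6.85 / 0.09
  = 547.07
Design effect: 1.89 × 547.07 = 1033.96.
Adjust for 85% response: 1033.96 / 0.85 = 1216.42.
Round up → n = 1217 per group.

n = 1217 per group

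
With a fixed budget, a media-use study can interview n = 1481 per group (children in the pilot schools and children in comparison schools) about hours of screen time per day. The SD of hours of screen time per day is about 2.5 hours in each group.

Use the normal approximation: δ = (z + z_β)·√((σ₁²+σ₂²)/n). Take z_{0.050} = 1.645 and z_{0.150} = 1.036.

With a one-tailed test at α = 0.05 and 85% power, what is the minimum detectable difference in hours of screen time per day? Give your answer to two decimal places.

Minimum detectable difference ≈ 0.25 hours

δ = (z_α + z_β) · √((σ₁²+σ₂²)/n)
  = (1.645 + 1.036) · √(12.5/1481)
  = 2.681 · √0.00844
  = 2.681 · 0.0919
  = 0.2463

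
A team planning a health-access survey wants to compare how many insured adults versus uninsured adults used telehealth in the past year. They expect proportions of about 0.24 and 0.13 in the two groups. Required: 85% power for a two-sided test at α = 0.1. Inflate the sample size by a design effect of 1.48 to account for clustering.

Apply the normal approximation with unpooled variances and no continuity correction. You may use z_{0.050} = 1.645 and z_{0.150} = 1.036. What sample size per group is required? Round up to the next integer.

n = 260 per group

n = (z_{α/2} + z_β)² · [p₁(1−p₁) + p₂(1−p₂)] / (p₁ − p₂)²
  = (1.645 + 1.036)² · (0.24·0.76 + 0.13·0.87) / (0.11)²
  = (2.681)² · (0.1824 + 0.1131) / 0.0121
  = 7.1878 · 0.2955 / 0.0121
  = 175.54
Design effect: 1.48 × 175.54 = 259.79.
Round up → n = 260 per group.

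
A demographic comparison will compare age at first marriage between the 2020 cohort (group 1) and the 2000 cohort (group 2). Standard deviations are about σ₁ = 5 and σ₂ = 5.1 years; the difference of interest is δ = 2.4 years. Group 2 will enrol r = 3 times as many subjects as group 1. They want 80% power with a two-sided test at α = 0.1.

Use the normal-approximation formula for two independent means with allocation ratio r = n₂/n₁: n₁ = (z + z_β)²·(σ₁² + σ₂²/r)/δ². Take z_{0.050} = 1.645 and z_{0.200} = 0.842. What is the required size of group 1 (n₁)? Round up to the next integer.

n₁ = (z_{α/2} + z_β)² · (σ₁² + σ₂²/r) / δ²
   = (1.645 + 0.842)² · (5² + 5.1²/3) / 2.4²
   = 6.1852 · (25 + 8.67) / 5.76
   = 6.1852 · 33.67 / 5.76
   = 36.16
Round up → n₁ = 37; n₂ = r·n₁ = 3 × 37 = 111.

n₁ = 37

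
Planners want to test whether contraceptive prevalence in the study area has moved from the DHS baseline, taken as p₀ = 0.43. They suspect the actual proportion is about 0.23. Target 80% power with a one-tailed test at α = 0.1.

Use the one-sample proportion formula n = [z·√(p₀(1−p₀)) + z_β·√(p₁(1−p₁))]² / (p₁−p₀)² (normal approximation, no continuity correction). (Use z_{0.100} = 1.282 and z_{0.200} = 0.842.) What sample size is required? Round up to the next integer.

n = 25

n = [z_α·√(p₀q₀) + z_β·√(p₁q₁)]² / (p₁ − p₀)²
  = [1.282·√(0.43·0.57) + 0.842·√(0.23·0.77)]² / (-0.20)²
  = [1.282·0.4951 + 0.842·0.4208]² / 0.0400
  = [0.9890]² / 0.0400
  = 24.45
Round up → n = 25.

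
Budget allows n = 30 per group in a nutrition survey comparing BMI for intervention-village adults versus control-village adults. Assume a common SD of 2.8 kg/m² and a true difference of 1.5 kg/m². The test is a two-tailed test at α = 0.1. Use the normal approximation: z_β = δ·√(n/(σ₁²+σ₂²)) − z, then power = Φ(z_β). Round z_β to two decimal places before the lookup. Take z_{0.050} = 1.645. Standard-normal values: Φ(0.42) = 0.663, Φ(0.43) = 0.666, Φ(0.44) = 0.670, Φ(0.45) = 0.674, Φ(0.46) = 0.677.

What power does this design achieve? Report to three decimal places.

z_β = δ·√(n/(σ₁²+σ₂²)) − z_{α/2}
    = 1.5 · √(30/15.68) − 1.645
    = 1.5 · 1.38321 − 1.645
    = 2.0748 − 1.645 = 0.4298 → 0.43
Power = Φ(0.43) = 0.666.

Power ≈ 0.666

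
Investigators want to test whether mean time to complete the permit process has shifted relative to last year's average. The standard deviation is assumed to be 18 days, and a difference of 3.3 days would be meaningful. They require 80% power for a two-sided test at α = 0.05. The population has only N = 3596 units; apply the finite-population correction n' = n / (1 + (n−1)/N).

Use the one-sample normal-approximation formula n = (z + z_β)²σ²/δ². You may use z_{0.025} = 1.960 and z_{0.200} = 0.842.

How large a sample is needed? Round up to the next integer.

n = 220

n = (z_{α/2} + z_β)² · σ² / δ²
  = (1.960 + 0.842)² · 18² / 3.3²
  = 7.8512 · 324 / 10.89
  = 233.59
Finite-population correction (N = 3596): 233.59 / (1 + (233.59 − 1)/3596) = 219.40.
Round up → n = 220.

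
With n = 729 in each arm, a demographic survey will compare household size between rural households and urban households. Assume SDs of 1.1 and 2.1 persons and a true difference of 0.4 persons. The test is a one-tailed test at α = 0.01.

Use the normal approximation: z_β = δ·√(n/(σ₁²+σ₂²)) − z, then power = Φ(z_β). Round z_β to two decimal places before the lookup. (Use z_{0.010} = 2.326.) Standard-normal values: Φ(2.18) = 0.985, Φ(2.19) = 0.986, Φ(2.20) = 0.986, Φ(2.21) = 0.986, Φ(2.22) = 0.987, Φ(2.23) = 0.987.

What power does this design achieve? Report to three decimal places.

Power ≈ 0.987

z_β = δ·√(n/(σ₁²+σ₂²)) − z_α
    = 0.4 · √(729/5.62) − 2.326
    = 0.4 · 11.38926 − 2.326
    = 4.5557 − 2.326 = 2.2297 → 2.23
Power = Φ(2.23) = 0.987.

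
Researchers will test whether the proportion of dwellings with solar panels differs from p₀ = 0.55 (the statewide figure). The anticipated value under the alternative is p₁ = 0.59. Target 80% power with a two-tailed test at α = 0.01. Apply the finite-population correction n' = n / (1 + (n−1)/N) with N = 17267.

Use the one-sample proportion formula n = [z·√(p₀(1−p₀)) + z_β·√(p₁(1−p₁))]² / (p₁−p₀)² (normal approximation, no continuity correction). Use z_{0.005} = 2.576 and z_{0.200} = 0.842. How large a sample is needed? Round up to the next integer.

n = 1628

n = [z_{α/2}·√(p₀q₀) + z_β·√(p₁q₁)]² / (p₁ − p₀)²
  = [2.576·√(0.55·0.45) + 0.842·√(0.59·0.41)]² / (0.04)²
  = [2.576·0.4975 + 0.842·0.4918]² / 0.0016
  = [1.6957]² / 0.0016
  = 1797.06
Finite-population correction (N = 17267): 1797.06 / (1 + (1797.06 − 1)/17267) = 1627.74.
Round up → n = 1628.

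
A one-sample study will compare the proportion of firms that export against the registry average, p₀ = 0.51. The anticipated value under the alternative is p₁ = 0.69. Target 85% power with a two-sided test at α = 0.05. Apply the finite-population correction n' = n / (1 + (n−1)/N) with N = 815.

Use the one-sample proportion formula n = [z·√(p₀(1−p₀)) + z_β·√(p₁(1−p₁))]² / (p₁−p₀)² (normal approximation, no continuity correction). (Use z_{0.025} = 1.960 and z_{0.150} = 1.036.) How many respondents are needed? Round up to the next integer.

n = 61

n = [z_{α/2}·√(p₀q₀) + z_β·√(p₁q₁)]² / (p₁ − p₀)²
  = [1.960·√(0.51·0.49) + 1.036·√(0.69·0.31)]² / (0.18)²
  = [1.960·0.4999 + 1.036·0.4625]² / 0.0324
  = [1.4589]² / 0.0324
  = 65.70
Finite-population correction (N = 815): 65.70 / (1 + (65.70 − 1)/815) = 60.86.
Round up → n = 61.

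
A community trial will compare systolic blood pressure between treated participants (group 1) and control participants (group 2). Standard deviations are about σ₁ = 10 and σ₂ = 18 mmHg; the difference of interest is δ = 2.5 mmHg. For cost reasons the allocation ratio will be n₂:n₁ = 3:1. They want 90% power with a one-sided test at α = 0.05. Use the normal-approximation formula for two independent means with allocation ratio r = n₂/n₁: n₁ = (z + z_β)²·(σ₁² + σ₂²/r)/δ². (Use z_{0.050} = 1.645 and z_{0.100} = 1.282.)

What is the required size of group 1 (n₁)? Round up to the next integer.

n₁ = (z_α + z_β)² · (σ₁² + σ₂²/r) / δ²
   = (1.645 + 1.282)² · (10² + 18²/3) / 2.5²
   = 8.5673 · (100 + 108) / 6.25
   = 8.5673 · 208 / 6.25
   = 285.12
Round up → n₁ = 286; n₂ = r·n₁ = 3 × 286 = 858.

n₁ = 286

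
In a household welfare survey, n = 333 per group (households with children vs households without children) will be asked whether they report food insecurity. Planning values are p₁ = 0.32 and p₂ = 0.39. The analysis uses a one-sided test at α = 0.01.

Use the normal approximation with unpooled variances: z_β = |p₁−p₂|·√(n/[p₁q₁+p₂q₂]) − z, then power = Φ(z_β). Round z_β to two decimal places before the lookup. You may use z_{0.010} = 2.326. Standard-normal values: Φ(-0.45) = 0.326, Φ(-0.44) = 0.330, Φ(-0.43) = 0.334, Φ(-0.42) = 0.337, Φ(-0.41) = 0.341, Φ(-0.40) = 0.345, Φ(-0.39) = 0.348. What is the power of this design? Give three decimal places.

z_β = |p₁−p₂|·√(n/[p₁q₁+p₂q₂]) − z_α
    = 0.07 · √(333/0.4555) − 2.326
    = 0.07 · 27.0382 − 2.326
    = 1.8927 − 2.326 = -0.4333 → -0.43
Power = Φ(-0.43) = 0.334.

Power ≈ 0.334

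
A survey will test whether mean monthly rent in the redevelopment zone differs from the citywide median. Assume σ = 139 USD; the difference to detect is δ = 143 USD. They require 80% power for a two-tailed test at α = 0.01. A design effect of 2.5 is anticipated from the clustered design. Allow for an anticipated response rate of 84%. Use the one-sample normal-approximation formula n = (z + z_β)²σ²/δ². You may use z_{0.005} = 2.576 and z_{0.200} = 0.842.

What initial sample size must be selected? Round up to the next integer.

n = 33

n = (z_{α/2} + z_β)² · σ² / δ²
  = (2.576 + 0.842)² · 139² / 143²
  = 11.6827 · 19321 / 20449
  = 11.04
Design effect: 2.5 × 11.04 = 27.60.
Adjust for 84% response: 27.60 / 0.84 = 32.85.
Round up → n = 33.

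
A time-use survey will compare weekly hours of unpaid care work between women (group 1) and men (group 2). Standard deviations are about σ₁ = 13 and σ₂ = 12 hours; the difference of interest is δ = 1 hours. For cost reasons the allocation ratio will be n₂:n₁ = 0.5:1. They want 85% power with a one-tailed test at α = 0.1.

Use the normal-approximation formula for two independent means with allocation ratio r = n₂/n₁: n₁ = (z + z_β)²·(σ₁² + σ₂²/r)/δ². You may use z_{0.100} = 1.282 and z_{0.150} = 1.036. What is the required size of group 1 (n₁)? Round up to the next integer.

n₁ = 2456

n₁ = (z_α + z_β)² · (σ₁² + σ₂²/r) / δ²
   = (1.282 + 1.036)² · (13² + 12²/0.5) / 1²
   = 5.3731 · (169 + 288) / 1
   = 5.3731 · 457 / 1
   = 2455.52
Round up → n₁ = 2456; n₂ = r·n₁ = 0.5 × 2456 = 1228.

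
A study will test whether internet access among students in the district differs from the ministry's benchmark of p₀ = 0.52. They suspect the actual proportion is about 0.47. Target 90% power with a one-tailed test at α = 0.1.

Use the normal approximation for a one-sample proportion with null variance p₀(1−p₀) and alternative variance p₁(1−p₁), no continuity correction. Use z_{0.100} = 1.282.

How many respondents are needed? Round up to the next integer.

n = [z_α·√(p₀q₀) + z_β·√(p₁q₁)]² / (p₁ − p₀)²
  = [1.282·√(0.52·0.48) + 1.282·√(0.47·0.53)]² / (-0.05)²
  = [1.282·0.4996 + 1.282·0.4991]² / 0.0025
  = [1.2803]² / 0.0025
  = 655.70
Round up → n = 656.

n = 656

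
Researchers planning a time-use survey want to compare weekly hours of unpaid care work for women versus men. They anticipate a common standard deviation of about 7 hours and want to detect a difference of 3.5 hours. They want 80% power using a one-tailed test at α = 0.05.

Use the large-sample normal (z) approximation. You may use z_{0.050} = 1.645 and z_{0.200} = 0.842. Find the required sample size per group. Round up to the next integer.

n = 50 per group

n = (z_α + z_β)² · (σ₁² + σ₂²) / δ²
  = (1.645 + 0.842)² · (2·7² = 98) / 3.5²
  = 6.1852 · 98 / 12.25
  = 49.48
Round up → n = 50 per group.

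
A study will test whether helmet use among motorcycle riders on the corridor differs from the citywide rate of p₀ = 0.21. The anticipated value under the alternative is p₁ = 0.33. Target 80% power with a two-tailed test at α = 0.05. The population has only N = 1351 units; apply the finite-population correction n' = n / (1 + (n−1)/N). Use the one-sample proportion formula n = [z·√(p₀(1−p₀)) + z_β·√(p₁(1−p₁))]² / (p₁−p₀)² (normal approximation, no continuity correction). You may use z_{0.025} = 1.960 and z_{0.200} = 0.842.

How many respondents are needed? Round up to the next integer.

n = [z_{α/2}·√(p₀q₀) + z_β·√(p₁q₁)]² / (p₁ − p₀)²
  = [1.960·√(0.21·0.79) + 0.842·√(0.33·0.67)]² / (0.12)²
  = [1.960·0.4073 + 0.842·0.4702]² / 0.0144
  = [1.1942]² / 0.0144
  = 99.04
Finite-population correction (N = 1351): 99.04 / (1 + (99.04 − 1)/1351) = 92.34.
Round up → n = 93.

n = 93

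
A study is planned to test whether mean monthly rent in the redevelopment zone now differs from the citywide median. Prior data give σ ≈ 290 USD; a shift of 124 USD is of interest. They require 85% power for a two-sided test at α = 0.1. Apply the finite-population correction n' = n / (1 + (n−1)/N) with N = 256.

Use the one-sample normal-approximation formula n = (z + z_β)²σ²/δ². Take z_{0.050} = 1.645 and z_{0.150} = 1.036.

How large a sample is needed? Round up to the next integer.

n = 35

n = (z_{α/2} + z_β)² · σ² / δ²
  = (1.645 + 1.036)² · 290² / 124²
  = 7.1878 · 84100 / 15376
  = 39.31
Finite-population correction (N = 256): 39.31 / (1 + (39.31 − 1)/256) = 34.20.
Round up → n = 35.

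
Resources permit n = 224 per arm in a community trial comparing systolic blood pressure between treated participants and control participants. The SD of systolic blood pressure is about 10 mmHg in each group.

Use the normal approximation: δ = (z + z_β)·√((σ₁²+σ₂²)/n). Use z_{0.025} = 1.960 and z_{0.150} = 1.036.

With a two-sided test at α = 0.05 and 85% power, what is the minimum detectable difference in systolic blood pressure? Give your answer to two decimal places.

Minimum detectable difference ≈ 2.83 mmHg

δ = (z_{α/2} + z_β) · √((σ₁²+σ₂²)/n)
  = (1.960 + 1.036) · √(200/224)
  = 2.996 · √0.89286
  = 2.996 · 0.9449
  = 2.8310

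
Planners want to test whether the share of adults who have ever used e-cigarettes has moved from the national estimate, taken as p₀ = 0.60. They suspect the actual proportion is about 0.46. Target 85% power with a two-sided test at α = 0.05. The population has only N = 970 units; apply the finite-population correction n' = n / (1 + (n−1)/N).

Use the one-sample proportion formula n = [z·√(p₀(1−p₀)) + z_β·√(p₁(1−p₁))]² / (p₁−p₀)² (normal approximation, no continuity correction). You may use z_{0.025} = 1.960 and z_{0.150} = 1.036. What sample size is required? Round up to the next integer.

n = [z_{α/2}·√(p₀q₀) + z_β·√(p₁q₁)]² / (p₁ − p₀)²
  = [1.960·√(0.60·0.40) + 1.036·√(0.46·0.54)]² / (-0.14)²
  = [1.960·0.4899 + 1.036·0.4984]² / 0.0196
  = [1.4765]² / 0.0196
  = 111.23
Finite-population correction (N = 970): 111.23 / (1 + (111.23 − 1)/970) = 99.88.
Round up → n = 100.

n = 100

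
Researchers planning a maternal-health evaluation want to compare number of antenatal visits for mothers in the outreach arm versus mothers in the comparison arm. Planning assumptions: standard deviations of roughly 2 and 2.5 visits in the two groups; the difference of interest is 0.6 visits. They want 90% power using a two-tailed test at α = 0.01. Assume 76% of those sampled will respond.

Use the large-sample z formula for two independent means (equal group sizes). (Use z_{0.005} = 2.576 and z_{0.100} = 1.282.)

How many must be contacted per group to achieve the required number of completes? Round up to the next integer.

n = (z_{α/2} + z_β)² · (σ₁² + σ₂²) / δ²
  = (2.576 + 1.282)² · (2² + 2.5² = 10.25) / 0.6²
  = 14.8842 · 10.25 / 0.36
  = 423.79
Adjust for 76% response: 423.79 / 0.76 = 557.61.
Round up → n = 558 per group.

n = 558 per group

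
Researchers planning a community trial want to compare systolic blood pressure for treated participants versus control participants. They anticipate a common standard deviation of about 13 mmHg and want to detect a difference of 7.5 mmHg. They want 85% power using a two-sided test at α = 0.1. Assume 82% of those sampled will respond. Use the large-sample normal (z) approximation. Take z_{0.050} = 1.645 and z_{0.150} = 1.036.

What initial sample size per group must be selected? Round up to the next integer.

n = 53 per group

n = (z_{α/2} + z_β)² · (σ₁² + σ₂²) / δ²
  = (1.645 + 1.036)² · (2·13² = 338) / 7.5²
  = 7.1878 · 338 / 56.25
  = 43.19
Adjust for 82% response: 43.19 / 0.82 = 52.67.
Round up → n = 53 per group.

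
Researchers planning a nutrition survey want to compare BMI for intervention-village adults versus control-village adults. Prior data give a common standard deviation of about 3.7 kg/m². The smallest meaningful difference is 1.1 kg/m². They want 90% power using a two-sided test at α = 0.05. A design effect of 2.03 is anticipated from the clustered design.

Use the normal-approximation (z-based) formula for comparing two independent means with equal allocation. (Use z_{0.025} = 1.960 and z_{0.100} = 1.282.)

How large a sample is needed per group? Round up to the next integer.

n = 483 per group

n = (z_{α/2} + z_β)² · (σ₁² + σ₂²) / δ²
  = (1.960 + 1.282)² · (2·3.7² = 27.38) / 1.1²
  = 10.5106 · 27.38 / 1.21
  = 237.83
Design effect: 2.03 × 237.83 = 482.80.
Round up → n = 483 per group.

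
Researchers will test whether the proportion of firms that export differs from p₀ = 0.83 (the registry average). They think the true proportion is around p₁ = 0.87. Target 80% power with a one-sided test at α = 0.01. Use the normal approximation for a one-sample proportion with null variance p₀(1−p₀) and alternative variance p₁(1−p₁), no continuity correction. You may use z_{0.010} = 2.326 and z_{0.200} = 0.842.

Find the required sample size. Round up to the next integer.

n = 837

n = [z_α·√(p₀q₀) + z_β·√(p₁q₁)]² / (p₁ − p₀)²
  = [2.326·√(0.83·0.17) + 0.842·√(0.87·0.13)]² / (0.04)²
  = [2.326·0.3756 + 0.842·0.3363]² / 0.0016
  = [1.1569]² / 0.0016
  = 836.50
Round up → n = 837.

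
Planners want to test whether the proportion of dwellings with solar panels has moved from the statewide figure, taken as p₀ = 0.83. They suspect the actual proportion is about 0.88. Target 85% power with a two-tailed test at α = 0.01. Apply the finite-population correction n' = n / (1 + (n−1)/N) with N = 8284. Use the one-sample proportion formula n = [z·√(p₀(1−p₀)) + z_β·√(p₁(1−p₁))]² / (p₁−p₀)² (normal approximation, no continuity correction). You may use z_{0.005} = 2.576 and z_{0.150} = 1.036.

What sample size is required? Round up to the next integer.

n = 629

n = [z_{α/2}·√(p₀q₀) + z_β·√(p₁q₁)]² / (p₁ − p₀)²
  = [2.576·√(0.83·0.17) + 1.036·√(0.88·0.12)]² / (0.05)²
  = [2.576·0.3756 + 1.036·0.3250]² / 0.0025
  = [1.3043]² / 0.0025
  = 680.47
Finite-population correction (N = 8284): 680.47 / (1 + (680.47 − 1)/8284) = 628.89.
Round up → n = 629.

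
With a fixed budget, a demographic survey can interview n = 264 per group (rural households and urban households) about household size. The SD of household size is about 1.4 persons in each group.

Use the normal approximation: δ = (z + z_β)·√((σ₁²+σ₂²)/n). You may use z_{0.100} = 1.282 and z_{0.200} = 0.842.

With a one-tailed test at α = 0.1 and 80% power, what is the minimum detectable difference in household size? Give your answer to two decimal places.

δ = (z_α + z_β) · √((σ₁²+σ₂²)/n)
  = (1.282 + 0.842) · √(3.92/264)
  = 2.124 · √0.01485
  = 2.124 · 0.1219
  = 0.2588

Minimum detectable difference ≈ 0.26 persons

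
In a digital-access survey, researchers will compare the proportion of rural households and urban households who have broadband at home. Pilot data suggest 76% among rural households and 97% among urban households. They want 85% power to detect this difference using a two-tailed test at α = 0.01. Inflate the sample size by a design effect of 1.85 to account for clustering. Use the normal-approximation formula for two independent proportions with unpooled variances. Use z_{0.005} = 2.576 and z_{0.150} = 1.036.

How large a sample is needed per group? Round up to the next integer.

n = (z_{α/2} + z_β)² · [p₁(1−p₁) + p₂(1−p₂)] / (p₁ − p₂)²
  = (2.576 + 1.036)² · (0.76·0.24 + 0.97·0.03) / (-0.21)²
  = (3.612)² · (0.1824 + 0.0291) / 0.0441
  = 13.0465 · 0.2115 / 0.0441
  = 62.57
Design effect: 1.85 × 62.57 = 115.75.
Round up → n = 116 per group.

n = 116 per group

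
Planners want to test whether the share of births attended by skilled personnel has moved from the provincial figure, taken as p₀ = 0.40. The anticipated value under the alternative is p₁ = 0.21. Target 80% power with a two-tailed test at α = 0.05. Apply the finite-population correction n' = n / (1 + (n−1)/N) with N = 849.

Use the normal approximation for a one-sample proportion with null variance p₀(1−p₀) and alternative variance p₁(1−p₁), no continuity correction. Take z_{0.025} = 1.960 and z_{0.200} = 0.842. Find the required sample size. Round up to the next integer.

n = 45

n = [z_{α/2}·√(p₀q₀) + z_β·√(p₁q₁)]² / (p₁ − p₀)²
  = [1.960·√(0.40·0.60) + 0.842·√(0.21·0.79)]² / (-0.19)²
  = [1.960·0.4899 + 0.842·0.4073]² / 0.0361
  = [1.3032]² / 0.0361
  = 47.04
Finite-population correction (N = 849): 47.04 / (1 + (47.04 − 1)/849) = 44.62.
Round up → n = 45.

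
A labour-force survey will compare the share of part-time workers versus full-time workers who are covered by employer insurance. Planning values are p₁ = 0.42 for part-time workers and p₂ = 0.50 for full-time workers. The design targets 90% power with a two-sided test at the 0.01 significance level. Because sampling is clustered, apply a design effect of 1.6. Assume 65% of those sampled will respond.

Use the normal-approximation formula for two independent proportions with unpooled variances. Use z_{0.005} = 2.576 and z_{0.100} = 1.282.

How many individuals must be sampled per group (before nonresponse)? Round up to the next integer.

n = (z_{α/2} + z_β)² · [p₁(1−p₁) + p₂(1−p₂)] / (p₁ − p₂)²
  = (2.576 + 1.282)² · (0.42·0.58 + 0.50·0.50) / (-0.08)²
  = (3.858)² · (0.2436 + 0.2500) / 0.0064
  = 14.8842 · 0.4936 / 0.0064
  = 1147.94
Design effect: 1.6 × 1147.94 = 1836.71.
Adjust for 65% response: 1836.71 / 0.65 = 2825.70.
Round up → n = 2826 per group.

n = 2826 per group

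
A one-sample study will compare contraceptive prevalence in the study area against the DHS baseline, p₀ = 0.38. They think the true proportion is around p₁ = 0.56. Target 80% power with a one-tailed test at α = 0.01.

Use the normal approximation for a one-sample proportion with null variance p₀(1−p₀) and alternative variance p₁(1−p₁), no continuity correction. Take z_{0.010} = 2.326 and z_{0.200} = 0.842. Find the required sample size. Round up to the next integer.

n = 74

n = [z_α·√(p₀q₀) + z_β·√(p₁q₁)]² / (p₁ − p₀)²
  = [2.326·√(0.38·0.62) + 0.842·√(0.56·0.44)]² / (0.18)²
  = [2.326·0.4854 + 0.842·0.4964]² / 0.0324
  = [1.5470]² / 0.0324
  = 73.86
Round up → n = 74.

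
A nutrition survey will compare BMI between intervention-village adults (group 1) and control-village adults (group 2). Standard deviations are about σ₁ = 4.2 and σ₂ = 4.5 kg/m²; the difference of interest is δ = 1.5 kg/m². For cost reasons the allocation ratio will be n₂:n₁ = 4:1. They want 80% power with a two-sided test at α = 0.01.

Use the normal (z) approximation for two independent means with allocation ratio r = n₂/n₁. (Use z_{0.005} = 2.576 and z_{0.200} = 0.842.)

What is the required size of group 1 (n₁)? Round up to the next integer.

n₁ = 118

n₁ = (z_{α/2} + z_β)² · (σ₁² + σ₂²/r) / δ²
   = (2.576 + 0.842)² · (4.2² + 4.5²/4) / 1.5²
   = 11.6827 · (17.64 + 5.0625) / 2.25
   = 11.6827 · 22.7025 / 2.25
   = 117.88
Round up → n₁ = 118; n₂ = r·n₁ = 4 × 118 = 472.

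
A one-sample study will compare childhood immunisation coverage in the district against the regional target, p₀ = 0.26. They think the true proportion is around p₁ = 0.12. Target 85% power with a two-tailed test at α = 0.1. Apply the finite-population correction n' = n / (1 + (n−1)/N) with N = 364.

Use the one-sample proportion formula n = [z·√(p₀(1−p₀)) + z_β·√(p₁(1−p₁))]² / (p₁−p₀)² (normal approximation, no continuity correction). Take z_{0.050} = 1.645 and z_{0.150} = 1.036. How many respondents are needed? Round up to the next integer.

n = 50

n = [z_{α/2}·√(p₀q₀) + z_β·√(p₁q₁)]² / (p₁ − p₀)²
  = [1.645·√(0.26·0.74) + 1.036·√(0.12·0.88)]² / (-0.14)²
  = [1.645·0.4386 + 1.036·0.3250]² / 0.0196
  = [1.0582]² / 0.0196
  = 57.13
Finite-population correction (N = 364): 57.13 / (1 + (57.13 − 1)/364) = 49.50.
Round up → n = 50.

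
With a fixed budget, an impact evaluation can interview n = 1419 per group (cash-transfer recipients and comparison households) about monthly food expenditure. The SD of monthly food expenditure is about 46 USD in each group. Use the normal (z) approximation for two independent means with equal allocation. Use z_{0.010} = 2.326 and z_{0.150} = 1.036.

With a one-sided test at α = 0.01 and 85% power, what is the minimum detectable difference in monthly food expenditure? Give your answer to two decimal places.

Minimum detectable difference ≈ 5.81 USD

δ = (z_α + z_β) · √((σ₁²+σ₂²)/n)
  = (2.326 + 1.036) · √(4232/1419)
  = 3.362 · √2.9824
  = 3.362 · 1.7270
  = 5.8060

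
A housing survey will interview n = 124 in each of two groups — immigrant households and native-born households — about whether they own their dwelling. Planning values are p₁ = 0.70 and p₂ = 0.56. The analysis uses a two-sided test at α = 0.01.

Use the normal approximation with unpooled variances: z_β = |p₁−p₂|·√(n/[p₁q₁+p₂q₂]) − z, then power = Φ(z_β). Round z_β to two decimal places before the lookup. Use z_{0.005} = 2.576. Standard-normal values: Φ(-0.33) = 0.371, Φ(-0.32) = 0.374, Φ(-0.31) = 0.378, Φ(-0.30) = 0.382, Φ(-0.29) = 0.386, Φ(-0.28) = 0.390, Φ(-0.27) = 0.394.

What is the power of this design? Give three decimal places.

z_β = |p₁−p₂|·√(n/[p₁q₁+p₂q₂]) − z_{α/2}
    = 0.14 · √(124/0.4564) − 2.576
    = 0.14 · 16.4831 − 2.576
    = 2.3076 − 2.576 = -0.2684 → -0.27
Power = Φ(-0.27) = 0.394.

Power ≈ 0.394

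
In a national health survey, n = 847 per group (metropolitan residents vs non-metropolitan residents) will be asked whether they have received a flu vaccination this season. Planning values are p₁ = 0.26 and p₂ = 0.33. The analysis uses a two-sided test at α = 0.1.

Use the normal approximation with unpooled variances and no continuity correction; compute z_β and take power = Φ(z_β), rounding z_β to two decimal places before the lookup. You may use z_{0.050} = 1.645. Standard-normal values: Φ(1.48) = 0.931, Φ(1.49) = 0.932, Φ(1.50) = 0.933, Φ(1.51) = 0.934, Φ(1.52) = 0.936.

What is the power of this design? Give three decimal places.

z_β = |p₁−p₂|·√(n/[p₁q₁+p₂q₂]) − z_{α/2}
    = 0.07 · √(847/0.4135) − 1.645
    = 0.07 · 45.2589 − 1.645
    = 3.1681 − 1.645 = 1.5231 → 1.52
Power = Φ(1.52) = 0.936.

Power ≈ 0.936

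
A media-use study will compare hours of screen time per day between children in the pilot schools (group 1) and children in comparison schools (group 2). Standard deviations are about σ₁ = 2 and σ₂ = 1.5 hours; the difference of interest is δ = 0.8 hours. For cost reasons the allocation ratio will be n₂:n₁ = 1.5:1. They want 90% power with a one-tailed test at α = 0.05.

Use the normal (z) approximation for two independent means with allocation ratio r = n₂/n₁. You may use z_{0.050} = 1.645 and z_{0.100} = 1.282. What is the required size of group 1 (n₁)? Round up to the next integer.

n₁ = 74

n₁ = (z_α + z_β)² · (σ₁² + σ₂²/r) / δ²
   = (1.645 + 1.282)² · (2² + 1.5²/1.5) / 0.8²
   = 8.5673 · (4 + 1.5) / 0.64
   = 8.5673 · 5.5 / 0.64
   = 73.63
Round up → n₁ = 74; n₂ = r·n₁ = 1.5 × 74 = 111.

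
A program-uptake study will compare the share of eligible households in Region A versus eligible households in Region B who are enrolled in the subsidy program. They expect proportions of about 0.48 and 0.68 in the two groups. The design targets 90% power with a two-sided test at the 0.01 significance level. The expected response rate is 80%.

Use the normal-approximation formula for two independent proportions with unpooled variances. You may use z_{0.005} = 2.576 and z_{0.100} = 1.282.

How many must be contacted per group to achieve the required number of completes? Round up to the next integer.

n = 218 per group

n = (z_{α/2} + z_β)² · [p₁(1−p₁) + p₂(1−p₂)] / (p₁ − p₂)²
  = (2.576 + 1.282)² · (0.48·0.52 + 0.68·0.32) / (-0.20)²
  = (3.858)² · (0.2496 + 0.2176) / 0.0400
  = 14.8842 · 0.4672 / 0.0400
  = 173.85
Adjust for 80% response: 173.85 / 0.80 = 217.31.
Round up → n = 218 per group.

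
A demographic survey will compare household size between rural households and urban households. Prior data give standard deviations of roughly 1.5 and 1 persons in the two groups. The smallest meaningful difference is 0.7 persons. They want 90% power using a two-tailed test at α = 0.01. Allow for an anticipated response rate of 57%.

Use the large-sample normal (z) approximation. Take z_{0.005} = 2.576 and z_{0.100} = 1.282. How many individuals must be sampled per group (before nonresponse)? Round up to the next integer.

n = 174 per group

n = (z_{α/2} + z_β)² · (σ₁² + σ₂²) / δ²
  = (2.576 + 1.282)² · (1.5² + 1² = 3.25) / 0.7²
  = 14.8842 · 3.25 / 0.49
  = 98.72
Adjust for 57% response: 98.72 / 0.57 = 173.20.
Round up → n = 174 per group.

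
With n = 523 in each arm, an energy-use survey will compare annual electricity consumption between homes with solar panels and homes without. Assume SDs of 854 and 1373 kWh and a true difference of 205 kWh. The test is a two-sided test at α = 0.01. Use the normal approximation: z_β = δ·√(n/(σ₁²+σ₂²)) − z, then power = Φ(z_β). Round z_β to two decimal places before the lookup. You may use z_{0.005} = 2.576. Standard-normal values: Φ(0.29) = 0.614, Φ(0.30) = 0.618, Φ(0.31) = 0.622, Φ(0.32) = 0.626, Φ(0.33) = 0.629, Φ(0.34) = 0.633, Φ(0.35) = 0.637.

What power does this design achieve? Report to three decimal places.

z_β = δ·√(n/(σ₁²+σ₂²)) − z_{α/2}
    = 205 · √(523/2614445) − 2.576
    = 205 · 0.01414 − 2.576
    = 2.8994 − 2.576 = 0.3234 → 0.32
Power = Φ(0.32) = 0.626.

Power ≈ 0.626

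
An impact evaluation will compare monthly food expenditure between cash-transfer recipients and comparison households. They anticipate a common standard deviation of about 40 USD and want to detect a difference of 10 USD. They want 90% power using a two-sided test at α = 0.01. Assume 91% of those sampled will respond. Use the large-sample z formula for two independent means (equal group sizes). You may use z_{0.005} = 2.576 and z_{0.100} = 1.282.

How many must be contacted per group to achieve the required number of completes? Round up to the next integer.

n = 524 per group

n = (z_{α/2} + z_β)² · (σ₁² + σ₂²) / δ²
  = (2.576 + 1.282)² · (2·40² = 3200) / 10²
  = 14.8842 · 3200 / 100
  = 476.29
Adjust for 91% response: 476.29 / 0.91 = 523.40.
Round up → n = 524 per group.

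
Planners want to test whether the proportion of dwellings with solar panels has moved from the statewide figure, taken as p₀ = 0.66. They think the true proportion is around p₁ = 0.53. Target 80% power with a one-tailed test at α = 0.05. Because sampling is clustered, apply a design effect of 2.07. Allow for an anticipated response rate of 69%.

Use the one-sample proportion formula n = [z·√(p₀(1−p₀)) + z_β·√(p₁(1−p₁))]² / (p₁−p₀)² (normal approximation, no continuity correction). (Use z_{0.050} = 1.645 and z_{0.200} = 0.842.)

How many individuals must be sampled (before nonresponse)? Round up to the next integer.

n = [z_α·√(p₀q₀) + z_β·√(p₁q₁)]² / (p₁ − p₀)²
  = [1.645·√(0.66·0.34) + 0.842·√(0.53·0.47)]² / (-0.13)²
  = [1.645·0.4737 + 0.842·0.4991]² / 0.0169
  = [1.1995]² / 0.0169
  = 85.14
Design effect: 2.07 × 85.14 = 176.23.
Adjust for 69% response: 176.23 / 0.69 = 255.41.
Round up → n = 256.

n = 256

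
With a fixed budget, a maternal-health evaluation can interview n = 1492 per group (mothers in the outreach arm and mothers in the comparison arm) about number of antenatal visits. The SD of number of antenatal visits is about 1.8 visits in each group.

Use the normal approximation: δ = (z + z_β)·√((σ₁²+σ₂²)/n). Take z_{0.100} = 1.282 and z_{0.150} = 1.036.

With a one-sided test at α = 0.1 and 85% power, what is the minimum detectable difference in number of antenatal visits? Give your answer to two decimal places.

δ = (z_α + z_β) · √((σ₁²+σ₂²)/n)
  = (1.282 + 1.036) · √(6.48/1492)
  = 2.318 · √0.00434
  = 2.318 · 0.0659
  = 0.1528

Minimum detectable difference ≈ 0.15 visits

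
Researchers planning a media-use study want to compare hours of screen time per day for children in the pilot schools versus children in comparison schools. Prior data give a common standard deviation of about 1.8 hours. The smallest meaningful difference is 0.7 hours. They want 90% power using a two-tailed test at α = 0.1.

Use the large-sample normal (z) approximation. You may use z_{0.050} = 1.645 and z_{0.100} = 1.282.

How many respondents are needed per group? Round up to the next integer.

n = (z_{α/2} + z_β)² · (σ₁² + σ₂²) / δ²
  = (1.645 + 1.282)² · (2·1.8² = 6.48) / 0.7²
  = 8.5673 · 6.48 / 0.49
  = 113.30
Round up → n = 114 per group.

n = 114 per group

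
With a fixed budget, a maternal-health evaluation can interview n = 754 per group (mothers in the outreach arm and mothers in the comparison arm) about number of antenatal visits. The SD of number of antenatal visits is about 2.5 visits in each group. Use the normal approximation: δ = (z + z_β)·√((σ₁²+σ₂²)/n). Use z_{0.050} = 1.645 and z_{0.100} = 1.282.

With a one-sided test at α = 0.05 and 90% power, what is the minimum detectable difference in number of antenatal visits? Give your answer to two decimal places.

Minimum detectable difference ≈ 0.38 visits

δ = (z_α + z_β) · √((σ₁²+σ₂²)/n)
  = (1.645 + 1.282) · √(12.5/754)
  = 2.927 · √0.01658
  = 2.927 · 0.1288
  = 0.3769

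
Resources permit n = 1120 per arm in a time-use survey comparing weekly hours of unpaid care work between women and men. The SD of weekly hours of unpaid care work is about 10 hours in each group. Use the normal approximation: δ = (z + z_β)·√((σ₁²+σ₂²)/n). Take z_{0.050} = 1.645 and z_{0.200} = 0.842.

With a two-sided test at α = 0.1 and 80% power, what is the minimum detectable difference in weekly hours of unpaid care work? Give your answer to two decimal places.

δ = (z_{α/2} + z_β) · √((σ₁²+σ₂²)/n)
  = (1.645 + 0.842) · √(200/1120)
  = 2.487 · √0.17857
  = 2.487 · 0.4226
  = 1.0509

Minimum detectable difference ≈ 1.05 hours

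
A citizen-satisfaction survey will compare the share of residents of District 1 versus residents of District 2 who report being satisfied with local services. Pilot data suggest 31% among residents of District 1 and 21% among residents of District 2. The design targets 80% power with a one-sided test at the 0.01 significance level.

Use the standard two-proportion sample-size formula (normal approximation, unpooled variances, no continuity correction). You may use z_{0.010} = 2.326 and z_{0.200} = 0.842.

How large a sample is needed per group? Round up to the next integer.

n = (z_α + z_β)² · [p₁(1−p₁) + p₂(1−p₂)] / (p₁ − p₂)²
  = (2.326 + 0.842)² · (0.31·0.69 + 0.21·0.79) / (0.10)²
  = (3.168)² · (0.2139 + 0.1659) / 0.0100
  = 10.0362 · 0.3798 / 0.0100
  = 381.18
Round up → n = 382 per group.

n = 382 per group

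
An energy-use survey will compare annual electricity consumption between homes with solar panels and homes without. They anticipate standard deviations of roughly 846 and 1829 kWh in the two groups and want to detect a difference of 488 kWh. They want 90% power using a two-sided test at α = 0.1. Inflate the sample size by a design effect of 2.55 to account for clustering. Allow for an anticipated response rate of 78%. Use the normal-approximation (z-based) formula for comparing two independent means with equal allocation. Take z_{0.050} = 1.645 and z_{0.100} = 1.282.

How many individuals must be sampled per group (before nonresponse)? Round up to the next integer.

n = (z_{α/2} + z_β)² · (σ₁² + σ₂²) / δ²
  = (1.645 + 1.282)² · (846² + 1829² = 4060957) / 488²
  = 8.5673 · 4060957 / 238144
  = 146.09
Design effect: 2.55 × 146.09 = 372.54.
Adjust for 78% response: 372.54 / 0.78 = 477.62.
Round up → n = 478 per group.

n = 478 per group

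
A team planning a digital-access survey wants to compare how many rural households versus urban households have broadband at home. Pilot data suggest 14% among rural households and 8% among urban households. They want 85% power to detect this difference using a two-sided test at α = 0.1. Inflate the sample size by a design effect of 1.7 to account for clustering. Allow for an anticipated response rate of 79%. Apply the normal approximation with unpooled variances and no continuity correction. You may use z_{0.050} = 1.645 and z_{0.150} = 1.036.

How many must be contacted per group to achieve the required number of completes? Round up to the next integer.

n = 834 per group

n = (z_{α/2} + z_β)² · [p₁(1−p₁) + p₂(1−p₂)] / (p₁ − p₂)²
  = (1.645 + 1.036)² · (0.14·0.86 + 0.08·0.92) / (0.06)²
  = (2.681)² · (0.1204 + 0.0736) / 0.0036
  = 7.1878 · 0.1940 / 0.0036
  = 387.34
Design effect: 1.7 × 387.34 = 658.48.
Adjust for 79% response: 658.48 / 0.79 = 833.52.
Round up → n = 834 per group.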